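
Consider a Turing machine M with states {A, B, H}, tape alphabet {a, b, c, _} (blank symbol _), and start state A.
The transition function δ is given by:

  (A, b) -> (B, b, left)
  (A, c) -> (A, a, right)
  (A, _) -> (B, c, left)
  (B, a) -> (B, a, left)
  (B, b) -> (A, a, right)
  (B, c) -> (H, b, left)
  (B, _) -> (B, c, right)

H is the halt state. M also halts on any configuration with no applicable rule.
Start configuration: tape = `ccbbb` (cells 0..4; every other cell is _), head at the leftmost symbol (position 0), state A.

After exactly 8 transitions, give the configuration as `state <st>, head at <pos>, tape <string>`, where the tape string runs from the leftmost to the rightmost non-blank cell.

A | __[c]cbbb   read c → write a, move right, go to A
A | __a[c]bbb   read c → write a, move right, go to A
A | __aa[b]bb   read b → write b, move left, go to B
B | __a[a]bbb   read a → write a, move left, go to B
B | __[a]abbb   read a → write a, move left, go to B
B | _[_]aabbb   read _ → write c, move right, go to B
B | _c[a]abbb   read a → write a, move left, go to B
B | _[c]aabbb   read c → write b, move left, go to H
H | [_]baabbb
After 8 steps: state H, head at -2, tape baabbb.

state H, head at -2, tape baabbb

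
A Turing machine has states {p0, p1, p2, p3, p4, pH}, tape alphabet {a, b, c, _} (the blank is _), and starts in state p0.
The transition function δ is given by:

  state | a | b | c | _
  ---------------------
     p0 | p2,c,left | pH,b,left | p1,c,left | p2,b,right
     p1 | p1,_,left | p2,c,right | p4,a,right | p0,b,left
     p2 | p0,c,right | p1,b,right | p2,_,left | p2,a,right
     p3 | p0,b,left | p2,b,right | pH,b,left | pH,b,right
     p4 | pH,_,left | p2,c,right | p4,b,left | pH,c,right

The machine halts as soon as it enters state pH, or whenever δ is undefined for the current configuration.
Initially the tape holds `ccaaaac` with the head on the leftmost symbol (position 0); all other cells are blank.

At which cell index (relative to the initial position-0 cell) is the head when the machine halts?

-1

state=p0 head=0 tape=__[c]caaaac   (p0,c)→(p1,c,left)
state=p1 head=-1 tape=_[_]ccaaaac   (p1,_)→(p0,b,left)
state=p0 head=-2 tape=[_]bccaaaac   (p0,_)→(p2,b,right)
state=p2 head=-1 tape=b[b]ccaaaac   (p2,b)→(p1,b,right)
state=p1 head=0 tape=bb[c]caaaac   (p1,c)→(p4,a,right)
state=p4 head=1 tape=bba[c]aaaac   (p4,c)→(p4,b,left)
state=p4 head=0 tape=bb[a]baaaac   (p4,a)→(pH,_,left)
state=pH head=-1 tape=b[b]_baaaac
At halt the head is at cell -1.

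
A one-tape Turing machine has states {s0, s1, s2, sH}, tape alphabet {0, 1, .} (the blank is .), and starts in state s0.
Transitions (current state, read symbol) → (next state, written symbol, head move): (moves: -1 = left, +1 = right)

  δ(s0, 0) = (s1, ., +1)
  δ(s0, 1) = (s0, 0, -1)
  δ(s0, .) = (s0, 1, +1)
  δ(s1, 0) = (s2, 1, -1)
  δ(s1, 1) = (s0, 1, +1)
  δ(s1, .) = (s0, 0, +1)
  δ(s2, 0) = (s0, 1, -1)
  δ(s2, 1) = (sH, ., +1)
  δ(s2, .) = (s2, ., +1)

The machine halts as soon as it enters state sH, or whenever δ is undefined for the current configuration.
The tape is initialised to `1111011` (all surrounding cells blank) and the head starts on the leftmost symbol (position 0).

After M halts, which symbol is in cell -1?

1

state=s0 head=0 tape=.[1]111011   (s0,1)→(s0,0,-1)
state=s0 head=-1 tape=[.]0111011   (s0,.)→(s0,1,+1)
state=s0 head=0 tape=1[0]111011   (s0,0)→(s1,.,+1)
state=s1 head=1 tape=1.[1]11011   (s1,1)→(s0,1,+1)
state=s0 head=2 tape=1.1[1]1011   (s0,1)→(s0,0,-1)
state=s0 head=1 tape=1.[1]01011   (s0,1)→(s0,0,-1)
state=s0 head=0 tape=1[.]001011   (s0,.)→(s0,1,+1)
state=s0 head=1 tape=11[0]01011   (s0,0)→(s1,.,+1)
state=s1 head=2 tape=11.[0]1011   (s1,0)→(s2,1,-1)
state=s2 head=1 tape=11[.]11011   (s2,.)→(s2,.,+1)
state=s2 head=2 tape=11.[1]1011   (s2,1)→(sH,.,+1)
state=sH head=3 tape=11..[1]011
Cell -1 holds 1 when M halts.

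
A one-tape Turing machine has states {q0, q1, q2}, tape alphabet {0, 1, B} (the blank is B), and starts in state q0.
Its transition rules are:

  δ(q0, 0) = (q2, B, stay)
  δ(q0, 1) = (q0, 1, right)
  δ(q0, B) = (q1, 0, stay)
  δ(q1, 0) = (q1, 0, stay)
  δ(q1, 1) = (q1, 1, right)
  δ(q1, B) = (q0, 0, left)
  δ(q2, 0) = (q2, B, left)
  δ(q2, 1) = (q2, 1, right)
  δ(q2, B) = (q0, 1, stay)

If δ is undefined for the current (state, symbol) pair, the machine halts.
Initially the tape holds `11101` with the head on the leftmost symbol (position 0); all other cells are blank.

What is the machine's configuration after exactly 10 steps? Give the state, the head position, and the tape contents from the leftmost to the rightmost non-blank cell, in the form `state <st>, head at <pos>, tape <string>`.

state=q0 head=0 tape=[1]1101B   (q0,1)→(q0,1,right)
state=q0 head=1 tape=1[1]101B   (q0,1)→(q0,1,right)
state=q0 head=2 tape=11[1]01B   (q0,1)→(q0,1,right)
state=q0 head=3 tape=111[0]1B   (q0,0)→(q2,B,stay)
state=q2 head=3 tape=111[B]1B   (q2,B)→(q0,1,stay)
state=q0 head=3 tape=111[1]1B   (q0,1)→(q0,1,right)
state=q0 head=4 tape=1111[1]B   (q0,1)→(q0,1,right)
state=q0 head=5 tape=11111[B]   (q0,B)→(q1,0,stay)
state=q1 head=5 tape=11111[0]   (q1,0)→(q1,0,stay)
state=q1 head=5 tape=11111[0]   (q1,0)→(q1,0,stay)
state=q1 head=5 tape=11111[0]
After 10 steps: state q1, head at 5, tape 111110.

state q1, head at 5, tape 111110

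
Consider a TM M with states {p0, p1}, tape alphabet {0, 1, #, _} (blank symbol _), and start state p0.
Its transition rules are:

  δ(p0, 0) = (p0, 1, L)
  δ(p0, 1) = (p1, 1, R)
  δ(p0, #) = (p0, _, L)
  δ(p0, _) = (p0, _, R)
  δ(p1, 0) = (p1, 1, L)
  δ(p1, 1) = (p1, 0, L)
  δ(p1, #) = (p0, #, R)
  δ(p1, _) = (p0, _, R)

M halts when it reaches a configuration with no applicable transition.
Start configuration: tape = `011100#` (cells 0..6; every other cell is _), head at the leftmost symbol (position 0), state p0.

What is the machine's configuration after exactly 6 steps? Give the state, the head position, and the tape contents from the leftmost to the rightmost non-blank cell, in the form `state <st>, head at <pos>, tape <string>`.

state p0, head at 0, tape 001100#

p0 | _[0]11100#   read 0 → write 1, move L, go to p0
p0 | [_]111100#   read _ → write _, move R, go to p0
p0 | _[1]11100#   read 1 → write 1, move R, go to p1
p1 | _1[1]1100#   read 1 → write 0, move L, go to p1
p1 | _[1]01100#   read 1 → write 0, move L, go to p1
p1 | [_]001100#   read _ → write _, move R, go to p0
p0 | _[0]01100#
After 6 steps: state p0, head at 0, tape 001100#.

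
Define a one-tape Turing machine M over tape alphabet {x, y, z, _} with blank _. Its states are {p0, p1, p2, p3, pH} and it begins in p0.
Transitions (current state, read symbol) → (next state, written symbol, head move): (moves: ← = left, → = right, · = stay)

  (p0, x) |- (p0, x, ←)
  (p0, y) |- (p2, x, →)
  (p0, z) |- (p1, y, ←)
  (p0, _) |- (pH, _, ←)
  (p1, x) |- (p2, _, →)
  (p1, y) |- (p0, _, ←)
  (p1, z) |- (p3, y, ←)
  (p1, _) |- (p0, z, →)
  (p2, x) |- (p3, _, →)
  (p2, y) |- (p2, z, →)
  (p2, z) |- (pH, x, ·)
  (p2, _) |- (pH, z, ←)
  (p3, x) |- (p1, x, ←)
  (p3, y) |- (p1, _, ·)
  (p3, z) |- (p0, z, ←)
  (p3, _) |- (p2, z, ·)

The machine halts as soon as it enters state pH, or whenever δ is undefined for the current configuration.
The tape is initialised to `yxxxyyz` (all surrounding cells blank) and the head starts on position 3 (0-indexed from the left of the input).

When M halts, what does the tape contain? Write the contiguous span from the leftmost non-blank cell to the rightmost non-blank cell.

p0 | yxx[x]yyz   read x → write x, move ←, go to p0
p0 | yx[x]xyyz   read x → write x, move ←, go to p0
p0 | y[x]xxyyz   read x → write x, move ←, go to p0
p0 | [y]xxxyyz   read y → write x, move →, go to p2
p2 | x[x]xxyyz   read x → write _, move →, go to p3
p3 | x_[x]xyyz   read x → write x, move ←, go to p1
p1 | x[_]xxyyz   read _ → write z, move →, go to p0
p0 | xz[x]xyyz   read x → write x, move ←, go to p0
p0 | x[z]xxyyz   read z → write y, move ←, go to p1
p1 | [x]yxxyyz   read x → write _, move →, go to p2
p2 | _[y]xxyyz   read y → write z, move →, go to p2
p2 | _z[x]xyyz   read x → write _, move →, go to p3
p3 | _z_[x]yyz   read x → write x, move ←, go to p1
p1 | _z[_]xyyz   read _ → write z, move →, go to p0
p0 | _zz[x]yyz   read x → write x, move ←, go to p0
p0 | _z[z]xyyz   read z → write y, move ←, go to p1
p1 | _[z]yxyyz   read z → write y, move ←, go to p3
p3 | [_]yyxyyz   read _ → write z, move ·, go to p2
p2 | [z]yyxyyz   read z → write x, move ·, go to pH
pH | [x]yyxyyz
The non-blank tape span at halt is xyyxyyz.

xyyxyyz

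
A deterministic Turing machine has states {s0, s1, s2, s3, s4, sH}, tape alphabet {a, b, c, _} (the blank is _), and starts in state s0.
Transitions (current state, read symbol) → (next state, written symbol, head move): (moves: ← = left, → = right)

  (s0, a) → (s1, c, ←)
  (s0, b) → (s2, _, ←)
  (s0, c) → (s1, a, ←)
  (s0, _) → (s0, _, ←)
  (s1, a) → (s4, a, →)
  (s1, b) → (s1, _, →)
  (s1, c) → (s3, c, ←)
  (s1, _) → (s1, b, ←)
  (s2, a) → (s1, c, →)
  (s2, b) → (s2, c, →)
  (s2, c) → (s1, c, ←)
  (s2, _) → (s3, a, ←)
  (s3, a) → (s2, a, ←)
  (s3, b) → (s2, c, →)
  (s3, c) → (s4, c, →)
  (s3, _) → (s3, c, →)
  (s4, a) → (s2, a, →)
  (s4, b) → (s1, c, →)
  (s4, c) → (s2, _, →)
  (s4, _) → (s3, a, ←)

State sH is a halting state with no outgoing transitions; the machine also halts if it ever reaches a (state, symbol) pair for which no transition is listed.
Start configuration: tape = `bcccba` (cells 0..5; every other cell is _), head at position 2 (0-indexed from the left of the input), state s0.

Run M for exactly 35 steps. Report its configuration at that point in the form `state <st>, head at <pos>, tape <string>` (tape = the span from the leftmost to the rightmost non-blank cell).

state s4, head at 9, tape cc_cccc_ca

s0 | _bc[c]cba____   read c → write a, move ←, go to s1
s1 | _b[c]acba____   read c → write c, move ←, go to s3
s3 | _[b]cacba____   read b → write c, move →, go to s2
s2 | _c[c]acba____   read c → write c, move ←, go to s1
s1 | _[c]cacba____   read c → write c, move ←, go to s3
s3 | [_]ccacba____   read _ → write c, move →, go to s3
s3 | c[c]cacba____   read c → write c, move →, go to s4
s4 | cc[c]acba____   read c → write _, move →, go to s2
s2 | cc_[a]cba____   read a → write c, move →, go to s1
s1 | cc_c[c]ba____   read c → write c, move ←, go to s3
s3 | cc_[c]cba____   read c → write c, move →, go to s4
s4 | cc_c[c]ba____   read c → write _, move →, go to s2
s2 | cc_c_[b]a____   read b → write c, move →, go to s2
s2 | cc_c_c[a]____   read a → write c, move →, go to s1
s1 | cc_c_cc[_]___   read _ → write b, move ←, go to s1
s1 | cc_c_c[c]b___   read c → write c, move ←, go to s3
s3 | cc_c_[c]cb___   read c → write c, move →, go to s4
s4 | cc_c_c[c]b___   read c → write _, move →, go to s2
s2 | cc_c_c_[b]___   read b → write c, move →, go to s2
s2 | cc_c_c_c[_]__   read _ → write a, move ←, go to s3
s3 | cc_c_c_[c]a__   read c → write c, move →, go to s4
s4 | cc_c_c_c[a]__   read a → write a, move →, go to s2
s2 | cc_c_c_ca[_]_   read _ → write a, move ←, go to s3
s3 | cc_c_c_c[a]a_   read a → write a, move ←, go to s2
s2 | cc_c_c_[c]aa_   read c → write c, move ←, go to s1
s1 | cc_c_c[_]caa_   read _ → write b, move ←, go to s1
s1 | cc_c_[c]bcaa_   read c → write c, move ←, go to s3
s3 | cc_c[_]cbcaa_   read _ → write c, move →, go to s3
s3 | cc_cc[c]bcaa_   read c → write c, move →, go to s4
s4 | cc_ccc[b]caa_   read b → write c, move →, go to s1
s1 | cc_cccc[c]aa_   read c → write c, move ←, go to s3
s3 | cc_ccc[c]caa_   read c → write c, move →, go to s4
s4 | cc_cccc[c]aa_   read c → write _, move →, go to s2
s2 | cc_cccc_[a]a_   read a → write c, move →, go to s1
s1 | cc_cccc_c[a]_   read a → write a, move →, go to s4
s4 | cc_cccc_ca[_]
After 35 steps: state s4, head at 9, tape cc_cccc_ca.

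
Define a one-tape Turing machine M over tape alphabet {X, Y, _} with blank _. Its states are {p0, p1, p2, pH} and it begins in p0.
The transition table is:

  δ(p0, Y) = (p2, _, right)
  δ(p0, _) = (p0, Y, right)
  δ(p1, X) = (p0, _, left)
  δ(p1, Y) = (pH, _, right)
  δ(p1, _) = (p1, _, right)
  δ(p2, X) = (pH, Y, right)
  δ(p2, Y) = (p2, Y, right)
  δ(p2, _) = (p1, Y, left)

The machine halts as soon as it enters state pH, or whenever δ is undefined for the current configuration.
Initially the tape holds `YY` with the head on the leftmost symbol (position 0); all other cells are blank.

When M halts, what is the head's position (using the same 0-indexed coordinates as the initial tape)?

2

p0 | [Y]Y_   read Y → write _, move right, go to p2
p2 | _[Y]_   read Y → write Y, move right, go to p2
p2 | _Y[_]   read _ → write Y, move left, go to p1
p1 | _[Y]Y   read Y → write _, move right, go to pH
pH | __[Y]
At halt the head is at cell 2.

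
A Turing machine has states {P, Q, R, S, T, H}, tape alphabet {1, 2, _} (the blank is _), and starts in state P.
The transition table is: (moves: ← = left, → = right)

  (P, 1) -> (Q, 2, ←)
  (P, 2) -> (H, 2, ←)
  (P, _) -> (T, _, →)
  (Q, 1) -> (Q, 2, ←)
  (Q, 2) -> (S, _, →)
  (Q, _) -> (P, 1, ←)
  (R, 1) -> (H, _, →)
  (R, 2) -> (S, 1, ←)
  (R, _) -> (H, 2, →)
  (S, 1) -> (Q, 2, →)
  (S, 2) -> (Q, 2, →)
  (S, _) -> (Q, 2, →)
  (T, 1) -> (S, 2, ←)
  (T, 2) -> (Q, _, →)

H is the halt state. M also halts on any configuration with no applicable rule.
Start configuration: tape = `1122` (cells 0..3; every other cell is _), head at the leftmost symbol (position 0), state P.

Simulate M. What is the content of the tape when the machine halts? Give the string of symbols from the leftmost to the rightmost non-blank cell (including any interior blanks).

P | __[1]122_   read 1 → write 2, move ←, go to Q
Q | _[_]2122_   read _ → write 1, move ←, go to P
P | [_]12122_   read _ → write _, move →, go to T
T | _[1]2122_   read 1 → write 2, move ←, go to S
S | [_]22122_   read _ → write 2, move →, go to Q
Q | 2[2]2122_   read 2 → write _, move →, go to S
S | 2_[2]122_   read 2 → write 2, move →, go to Q
Q | 2_2[1]22_   read 1 → write 2, move ←, go to Q
Q | 2_[2]222_   read 2 → write _, move →, go to S
S | 2__[2]22_   read 2 → write 2, move →, go to Q
Q | 2__2[2]2_   read 2 → write _, move →, go to S
S | 2__2_[2]_   read 2 → write 2, move →, go to Q
Q | 2__2_2[_]   read _ → write 1, move ←, go to P
P | 2__2_[2]1   read 2 → write 2, move ←, go to H
H | 2__2[_]21
The non-blank tape span at halt is 2__2_21.

2__2_21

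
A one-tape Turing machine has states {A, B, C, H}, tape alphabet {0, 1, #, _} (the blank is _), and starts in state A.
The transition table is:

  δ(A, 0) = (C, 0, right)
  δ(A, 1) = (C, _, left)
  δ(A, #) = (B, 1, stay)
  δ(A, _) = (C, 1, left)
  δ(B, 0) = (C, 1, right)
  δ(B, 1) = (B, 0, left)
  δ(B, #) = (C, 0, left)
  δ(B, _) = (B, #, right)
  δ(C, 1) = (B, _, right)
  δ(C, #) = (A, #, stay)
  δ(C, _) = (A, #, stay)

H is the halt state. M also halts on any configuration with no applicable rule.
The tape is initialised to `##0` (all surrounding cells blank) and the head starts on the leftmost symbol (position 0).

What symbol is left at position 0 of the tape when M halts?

state=A head=0 tape=___[#]#0   (A,#)→(B,1,stay)
state=B head=0 tape=___[1]#0   (B,1)→(B,0,left)
state=B head=-1 tape=__[_]0#0   (B,_)→(B,#,right)
state=B head=0 tape=__#[0]#0   (B,0)→(C,1,right)
state=C head=1 tape=__#1[#]0   (C,#)→(A,#,stay)
state=A head=1 tape=__#1[#]0   (A,#)→(B,1,stay)
state=B head=1 tape=__#1[1]0   (B,1)→(B,0,left)
state=B head=0 tape=__#[1]00   (B,1)→(B,0,left)
state=B head=-1 tape=__[#]000   (B,#)→(C,0,left)
state=C head=-2 tape=_[_]0000   (C,_)→(A,#,stay)
state=A head=-2 tape=_[#]0000   (A,#)→(B,1,stay)
state=B head=-2 tape=_[1]0000   (B,1)→(B,0,left)
state=B head=-3 tape=[_]00000   (B,_)→(B,#,right)
state=B head=-2 tape=#[0]0000   (B,0)→(C,1,right)
state=C head=-1 tape=#1[0]000
Cell 0 holds 0 when M halts.

0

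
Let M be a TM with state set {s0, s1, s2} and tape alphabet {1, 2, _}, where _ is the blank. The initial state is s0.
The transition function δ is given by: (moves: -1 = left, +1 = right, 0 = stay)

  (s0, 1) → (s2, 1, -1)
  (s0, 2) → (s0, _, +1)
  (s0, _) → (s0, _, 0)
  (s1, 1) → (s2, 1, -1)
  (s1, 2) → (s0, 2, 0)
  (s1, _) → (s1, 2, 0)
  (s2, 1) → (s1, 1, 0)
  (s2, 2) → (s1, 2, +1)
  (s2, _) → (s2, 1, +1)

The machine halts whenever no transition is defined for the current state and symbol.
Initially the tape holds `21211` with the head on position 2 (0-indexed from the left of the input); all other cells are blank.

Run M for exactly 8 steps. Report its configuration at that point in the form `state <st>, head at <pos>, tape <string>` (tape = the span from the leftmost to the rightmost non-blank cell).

s0 | 21[2]11   read 2 → write _, move +1, go to s0
s0 | 21_[1]1   read 1 → write 1, move -1, go to s2
s2 | 21[_]11   read _ → write 1, move +1, go to s2
s2 | 211[1]1   read 1 → write 1, move 0, go to s1
s1 | 211[1]1   read 1 → write 1, move -1, go to s2
s2 | 21[1]11   read 1 → write 1, move 0, go to s1
s1 | 21[1]11   read 1 → write 1, move -1, go to s2
s2 | 2[1]111   read 1 → write 1, move 0, go to s1
s1 | 2[1]111
After 8 steps: state s1, head at 1, tape 21111.

state s1, head at 1, tape 21111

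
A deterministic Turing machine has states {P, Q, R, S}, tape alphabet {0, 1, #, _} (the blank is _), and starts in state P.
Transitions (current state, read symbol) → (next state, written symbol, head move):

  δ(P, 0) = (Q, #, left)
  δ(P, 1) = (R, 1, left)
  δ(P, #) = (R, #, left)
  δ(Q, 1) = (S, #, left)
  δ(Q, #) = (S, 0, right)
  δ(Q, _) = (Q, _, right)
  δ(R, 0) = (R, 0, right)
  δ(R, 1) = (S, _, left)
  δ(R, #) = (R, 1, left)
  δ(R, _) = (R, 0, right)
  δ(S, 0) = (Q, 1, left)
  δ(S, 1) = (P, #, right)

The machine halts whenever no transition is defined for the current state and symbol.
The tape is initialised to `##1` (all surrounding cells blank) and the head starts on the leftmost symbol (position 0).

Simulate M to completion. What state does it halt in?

S

state=P head=0 tape=__[#]#1   (P,#)→(R,#,left)
state=R head=-1 tape=_[_]##1   (R,_)→(R,0,right)
state=R head=0 tape=_0[#]#1   (R,#)→(R,1,left)
state=R head=-1 tape=_[0]1#1   (R,0)→(R,0,right)
state=R head=0 tape=_0[1]#1   (R,1)→(S,_,left)
state=S head=-1 tape=_[0]_#1   (S,0)→(Q,1,left)
state=Q head=-2 tape=[_]1_#1   (Q,_)→(Q,_,right)
state=Q head=-1 tape=_[1]_#1   (Q,1)→(S,#,left)
state=S head=-2 tape=[_]#_#1
No transition is defined for (S, _); M halts in state S.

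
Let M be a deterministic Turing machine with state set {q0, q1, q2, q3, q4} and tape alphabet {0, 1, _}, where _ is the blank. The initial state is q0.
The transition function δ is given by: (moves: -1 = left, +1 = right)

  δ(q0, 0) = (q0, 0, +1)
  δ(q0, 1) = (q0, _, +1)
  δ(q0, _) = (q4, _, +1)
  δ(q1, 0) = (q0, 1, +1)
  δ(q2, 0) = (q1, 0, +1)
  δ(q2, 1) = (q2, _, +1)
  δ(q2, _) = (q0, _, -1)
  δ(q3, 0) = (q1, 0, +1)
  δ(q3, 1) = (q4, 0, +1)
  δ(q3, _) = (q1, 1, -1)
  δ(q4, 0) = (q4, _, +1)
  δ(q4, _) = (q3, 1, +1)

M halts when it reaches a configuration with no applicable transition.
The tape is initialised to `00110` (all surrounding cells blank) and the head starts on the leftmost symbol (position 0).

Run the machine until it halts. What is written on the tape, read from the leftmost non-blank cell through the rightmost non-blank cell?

00__0_11

state=q0 head=0 tape=[0]0110___   (q0,0)→(q0,0,+1)
state=q0 head=1 tape=0[0]110___   (q0,0)→(q0,0,+1)
state=q0 head=2 tape=00[1]10___   (q0,1)→(q0,_,+1)
state=q0 head=3 tape=00_[1]0___   (q0,1)→(q0,_,+1)
state=q0 head=4 tape=00__[0]___   (q0,0)→(q0,0,+1)
state=q0 head=5 tape=00__0[_]__   (q0,_)→(q4,_,+1)
state=q4 head=6 tape=00__0_[_]_   (q4,_)→(q3,1,+1)
state=q3 head=7 tape=00__0_1[_]   (q3,_)→(q1,1,-1)
state=q1 head=6 tape=00__0_[1]1
The non-blank tape span at halt is 00__0_11.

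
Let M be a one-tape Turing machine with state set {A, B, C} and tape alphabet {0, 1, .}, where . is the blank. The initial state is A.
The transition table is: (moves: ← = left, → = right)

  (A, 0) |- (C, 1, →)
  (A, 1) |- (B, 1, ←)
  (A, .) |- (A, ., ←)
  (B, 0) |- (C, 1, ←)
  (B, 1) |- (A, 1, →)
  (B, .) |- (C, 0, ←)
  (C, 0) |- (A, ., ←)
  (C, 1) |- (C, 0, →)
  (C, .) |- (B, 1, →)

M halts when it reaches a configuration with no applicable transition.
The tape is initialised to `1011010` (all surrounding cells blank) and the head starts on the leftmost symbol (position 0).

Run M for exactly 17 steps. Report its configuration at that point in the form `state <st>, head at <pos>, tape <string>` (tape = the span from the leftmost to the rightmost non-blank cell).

state A, head at 3, tape 001111010

state=A head=0 tape=..[1]011010   (A,1)→(B,1,←)
state=B head=-1 tape=.[.]1011010   (B,.)→(C,0,←)
state=C head=-2 tape=[.]01011010   (C,.)→(B,1,→)
state=B head=-1 tape=1[0]1011010   (B,0)→(C,1,←)
state=C head=-2 tape=[1]11011010   (C,1)→(C,0,→)
state=C head=-1 tape=0[1]1011010   (C,1)→(C,0,→)
state=C head=0 tape=00[1]011010   (C,1)→(C,0,→)
state=C head=1 tape=000[0]11010   (C,0)→(A,.,←)
state=A head=0 tape=00[0].11010   (A,0)→(C,1,→)
state=C head=1 tape=001[.]11010   (C,.)→(B,1,→)
state=B head=2 tape=0011[1]1010   (B,1)→(A,1,→)
state=A head=3 tape=00111[1]010   (A,1)→(B,1,←)
state=B head=2 tape=0011[1]1010   (B,1)→(A,1,→)
state=A head=3 tape=00111[1]010   (A,1)→(B,1,←)
state=B head=2 tape=0011[1]1010   (B,1)→(A,1,→)
state=A head=3 tape=00111[1]010   (A,1)→(B,1,←)
state=B head=2 tape=0011[1]1010   (B,1)→(A,1,→)
state=A head=3 tape=00111[1]010
After 17 steps: state A, head at 3, tape 001111010.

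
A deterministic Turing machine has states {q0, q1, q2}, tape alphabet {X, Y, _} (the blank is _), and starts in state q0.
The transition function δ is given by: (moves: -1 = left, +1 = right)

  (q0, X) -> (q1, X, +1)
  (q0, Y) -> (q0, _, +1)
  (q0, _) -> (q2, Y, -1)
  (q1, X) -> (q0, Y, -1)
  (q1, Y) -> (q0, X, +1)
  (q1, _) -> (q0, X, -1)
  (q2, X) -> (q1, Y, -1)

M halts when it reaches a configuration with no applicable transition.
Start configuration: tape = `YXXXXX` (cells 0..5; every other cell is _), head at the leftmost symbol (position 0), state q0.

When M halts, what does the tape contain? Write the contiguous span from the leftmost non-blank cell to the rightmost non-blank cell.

XXXXX__Y

state=q0 head=0 tape=[Y]XXXXX___   (q0,Y)→(q0,_,+1)
state=q0 head=1 tape=_[X]XXXX___   (q0,X)→(q1,X,+1)
state=q1 head=2 tape=_X[X]XXX___   (q1,X)→(q0,Y,-1)
state=q0 head=1 tape=_[X]YXXX___   (q0,X)→(q1,X,+1)
state=q1 head=2 tape=_X[Y]XXX___   (q1,Y)→(q0,X,+1)
state=q0 head=3 tape=_XX[X]XX___   (q0,X)→(q1,X,+1)
state=q1 head=4 tape=_XXX[X]X___   (q1,X)→(q0,Y,-1)
state=q0 head=3 tape=_XX[X]YX___   (q0,X)→(q1,X,+1)
state=q1 head=4 tape=_XXX[Y]X___   (q1,Y)→(q0,X,+1)
state=q0 head=5 tape=_XXXX[X]___   (q0,X)→(q1,X,+1)
state=q1 head=6 tape=_XXXXX[_]__   (q1,_)→(q0,X,-1)
state=q0 head=5 tape=_XXXX[X]X__   (q0,X)→(q1,X,+1)
state=q1 head=6 tape=_XXXXX[X]__   (q1,X)→(q0,Y,-1)
state=q0 head=5 tape=_XXXX[X]Y__   (q0,X)→(q1,X,+1)
state=q1 head=6 tape=_XXXXX[Y]__   (q1,Y)→(q0,X,+1)
state=q0 head=7 tape=_XXXXXX[_]_   (q0,_)→(q2,Y,-1)
state=q2 head=6 tape=_XXXXX[X]Y_   (q2,X)→(q1,Y,-1)
state=q1 head=5 tape=_XXXX[X]YY_   (q1,X)→(q0,Y,-1)
state=q0 head=4 tape=_XXX[X]YYY_   (q0,X)→(q1,X,+1)
state=q1 head=5 tape=_XXXX[Y]YY_   (q1,Y)→(q0,X,+1)
state=q0 head=6 tape=_XXXXX[Y]Y_   (q0,Y)→(q0,_,+1)
state=q0 head=7 tape=_XXXXX_[Y]_   (q0,Y)→(q0,_,+1)
state=q0 head=8 tape=_XXXXX__[_]   (q0,_)→(q2,Y,-1)
state=q2 head=7 tape=_XXXXX_[_]Y
The non-blank tape span at halt is XXXXX__Y.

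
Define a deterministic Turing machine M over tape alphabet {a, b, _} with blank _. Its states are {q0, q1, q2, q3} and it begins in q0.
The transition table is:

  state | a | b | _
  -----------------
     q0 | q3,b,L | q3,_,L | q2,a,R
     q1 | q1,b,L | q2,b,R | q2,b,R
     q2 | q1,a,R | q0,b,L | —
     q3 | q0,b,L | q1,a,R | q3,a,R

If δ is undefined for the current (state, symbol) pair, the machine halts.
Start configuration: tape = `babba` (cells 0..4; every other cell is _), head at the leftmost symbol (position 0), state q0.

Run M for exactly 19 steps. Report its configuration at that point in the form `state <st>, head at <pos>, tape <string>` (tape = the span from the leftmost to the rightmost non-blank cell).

q0 | ____[b]abba   read b → write _, move L, go to q3
q3 | ___[_]_abba   read _ → write a, move R, go to q3
q3 | ___a[_]abba   read _ → write a, move R, go to q3
q3 | ___aa[a]bba   read a → write b, move L, go to q0
q0 | ___a[a]bbba   read a → write b, move L, go to q3
q3 | ___[a]bbbba   read a → write b, move L, go to q0
q0 | __[_]bbbbba   read _ → write a, move R, go to q2
q2 | __a[b]bbbba   read b → write b, move L, go to q0
q0 | __[a]bbbbba   read a → write b, move L, go to q3
q3 | _[_]bbbbbba   read _ → write a, move R, go to q3
q3 | _a[b]bbbbba   read b → write a, move R, go to q1
q1 | _aa[b]bbbba   read b → write b, move R, go to q2
q2 | _aab[b]bbba   read b → write b, move L, go to q0
q0 | _aa[b]bbbba   read b → write _, move L, go to q3
q3 | _a[a]_bbbba   read a → write b, move L, go to q0
q0 | _[a]b_bbbba   read a → write b, move L, go to q3
q3 | [_]bb_bbbba   read _ → write a, move R, go to q3
q3 | a[b]b_bbbba   read b → write a, move R, go to q1
q1 | aa[b]_bbbba   read b → write b, move R, go to q2
q2 | aab[_]bbbba
After 19 steps: state q2, head at -1, tape aab_bbbba.

state q2, head at -1, tape aab_bbbba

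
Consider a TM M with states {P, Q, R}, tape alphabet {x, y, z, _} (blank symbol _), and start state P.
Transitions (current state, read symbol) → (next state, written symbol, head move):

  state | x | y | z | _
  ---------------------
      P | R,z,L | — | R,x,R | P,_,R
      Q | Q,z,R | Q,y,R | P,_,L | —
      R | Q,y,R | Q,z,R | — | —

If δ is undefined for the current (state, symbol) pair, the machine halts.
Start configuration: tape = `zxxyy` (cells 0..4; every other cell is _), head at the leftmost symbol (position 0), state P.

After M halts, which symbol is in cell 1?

y

P | [z]xxyy_   read z → write x, move R, go to R
R | x[x]xyy_   read x → write y, move R, go to Q
Q | xy[x]yy_   read x → write z, move R, go to Q
Q | xyz[y]y_   read y → write y, move R, go to Q
Q | xyzy[y]_   read y → write y, move R, go to Q
Q | xyzyy[_]
Cell 1 holds y when M halts.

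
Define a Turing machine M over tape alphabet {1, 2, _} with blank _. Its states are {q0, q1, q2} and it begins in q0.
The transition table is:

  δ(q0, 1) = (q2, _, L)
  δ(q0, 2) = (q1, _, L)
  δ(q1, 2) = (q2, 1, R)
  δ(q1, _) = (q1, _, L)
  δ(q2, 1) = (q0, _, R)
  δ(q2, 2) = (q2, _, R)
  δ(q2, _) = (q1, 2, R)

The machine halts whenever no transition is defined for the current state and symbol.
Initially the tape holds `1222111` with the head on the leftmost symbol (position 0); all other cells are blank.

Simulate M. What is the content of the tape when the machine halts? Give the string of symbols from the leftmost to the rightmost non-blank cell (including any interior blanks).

q0 | _[1]222111   read 1 → write _, move L, go to q2
q2 | [_]_222111   read _ → write 2, move R, go to q1
q1 | 2[_]222111   read _ → write _, move L, go to q1
q1 | [2]_222111   read 2 → write 1, move R, go to q2
q2 | 1[_]222111   read _ → write 2, move R, go to q1
q1 | 12[2]22111   read 2 → write 1, move R, go to q2
q2 | 121[2]2111   read 2 → write _, move R, go to q2
q2 | 121_[2]111   read 2 → write _, move R, go to q2
q2 | 121__[1]11   read 1 → write _, move R, go to q0
q0 | 121___[1]1   read 1 → write _, move L, go to q2
q2 | 121__[_]_1   read _ → write 2, move R, go to q1
q1 | 121__2[_]1   read _ → write _, move L, go to q1
q1 | 121__[2]_1   read 2 → write 1, move R, go to q2
q2 | 121__1[_]1   read _ → write 2, move R, go to q1
q1 | 121__12[1]
The non-blank tape span at halt is 121__121.

121__121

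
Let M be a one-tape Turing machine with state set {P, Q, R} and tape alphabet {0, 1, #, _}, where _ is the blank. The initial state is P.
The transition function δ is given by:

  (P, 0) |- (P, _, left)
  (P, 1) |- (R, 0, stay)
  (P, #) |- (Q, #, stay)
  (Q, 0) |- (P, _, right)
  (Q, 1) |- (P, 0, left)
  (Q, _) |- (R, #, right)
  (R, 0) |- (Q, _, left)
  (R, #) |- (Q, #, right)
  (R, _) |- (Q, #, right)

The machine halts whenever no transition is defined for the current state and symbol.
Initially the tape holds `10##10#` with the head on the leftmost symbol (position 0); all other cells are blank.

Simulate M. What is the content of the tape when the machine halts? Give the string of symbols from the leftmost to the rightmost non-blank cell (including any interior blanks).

state=P head=0 tape=_[1]0##10#   (P,1)→(R,0,stay)
state=R head=0 tape=_[0]0##10#   (R,0)→(Q,_,left)
state=Q head=-1 tape=[_]_0##10#   (Q,_)→(R,#,right)
state=R head=0 tape=#[_]0##10#   (R,_)→(Q,#,right)
state=Q head=1 tape=##[0]##10#   (Q,0)→(P,_,right)
state=P head=2 tape=##_[#]#10#   (P,#)→(Q,#,stay)
state=Q head=2 tape=##_[#]#10#
The non-blank tape span at halt is ##_##10#.

##_##10#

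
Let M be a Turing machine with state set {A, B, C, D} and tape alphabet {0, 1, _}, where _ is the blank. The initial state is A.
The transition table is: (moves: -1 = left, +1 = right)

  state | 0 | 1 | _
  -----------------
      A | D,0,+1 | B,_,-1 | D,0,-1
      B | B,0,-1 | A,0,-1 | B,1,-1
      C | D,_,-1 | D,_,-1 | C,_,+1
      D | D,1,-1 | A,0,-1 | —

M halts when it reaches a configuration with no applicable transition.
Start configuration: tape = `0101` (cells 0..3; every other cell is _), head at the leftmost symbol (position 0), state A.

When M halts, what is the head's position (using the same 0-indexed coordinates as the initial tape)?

A | _[0]101   read 0 → write 0, move +1, go to D
D | _0[1]01   read 1 → write 0, move -1, go to A
A | _[0]001   read 0 → write 0, move +1, go to D
D | _0[0]01   read 0 → write 1, move -1, go to D
D | _[0]101   read 0 → write 1, move -1, go to D
D | [_]1101
At halt the head is at cell -1.

-1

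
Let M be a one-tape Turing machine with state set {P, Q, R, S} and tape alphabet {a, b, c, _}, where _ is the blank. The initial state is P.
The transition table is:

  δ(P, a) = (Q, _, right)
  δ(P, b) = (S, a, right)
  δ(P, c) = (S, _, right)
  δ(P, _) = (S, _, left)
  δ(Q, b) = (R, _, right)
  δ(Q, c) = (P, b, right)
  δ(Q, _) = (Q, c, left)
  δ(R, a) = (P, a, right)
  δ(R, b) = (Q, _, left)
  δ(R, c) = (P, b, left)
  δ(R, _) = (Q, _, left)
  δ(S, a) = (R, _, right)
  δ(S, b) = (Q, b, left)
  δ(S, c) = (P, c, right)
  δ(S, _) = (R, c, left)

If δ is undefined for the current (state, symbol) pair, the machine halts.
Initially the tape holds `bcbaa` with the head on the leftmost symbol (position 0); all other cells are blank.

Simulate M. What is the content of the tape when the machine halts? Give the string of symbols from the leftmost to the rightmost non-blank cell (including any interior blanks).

acacc

P | [b]cbaa_   read b → write a, move right, go to S
S | a[c]baa_   read c → write c, move right, go to P
P | ac[b]aa_   read b → write a, move right, go to S
S | aca[a]a_   read a → write _, move right, go to R
R | aca_[a]_   read a → write a, move right, go to P
P | aca_a[_]   read _ → write _, move left, go to S
S | aca_[a]_   read a → write _, move right, go to R
R | aca__[_]   read _ → write _, move left, go to Q
Q | aca_[_]_   read _ → write c, move left, go to Q
Q | aca[_]c_   read _ → write c, move left, go to Q
Q | ac[a]cc_
The non-blank tape span at halt is acacc.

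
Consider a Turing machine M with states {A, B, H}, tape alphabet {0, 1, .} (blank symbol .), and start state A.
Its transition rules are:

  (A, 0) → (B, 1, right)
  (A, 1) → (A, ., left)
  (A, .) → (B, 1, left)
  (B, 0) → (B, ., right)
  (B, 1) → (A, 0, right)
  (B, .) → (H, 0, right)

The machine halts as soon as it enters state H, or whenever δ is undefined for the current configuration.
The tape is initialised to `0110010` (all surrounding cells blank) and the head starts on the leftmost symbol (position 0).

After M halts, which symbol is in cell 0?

1

state=A head=0 tape=[0]110010   (A,0)→(B,1,right)
state=B head=1 tape=1[1]10010   (B,1)→(A,0,right)
state=A head=2 tape=10[1]0010   (A,1)→(A,.,left)
state=A head=1 tape=1[0].0010   (A,0)→(B,1,right)
state=B head=2 tape=11[.]0010   (B,.)→(H,0,right)
state=H head=3 tape=110[0]010
Cell 0 holds 1 when M halts.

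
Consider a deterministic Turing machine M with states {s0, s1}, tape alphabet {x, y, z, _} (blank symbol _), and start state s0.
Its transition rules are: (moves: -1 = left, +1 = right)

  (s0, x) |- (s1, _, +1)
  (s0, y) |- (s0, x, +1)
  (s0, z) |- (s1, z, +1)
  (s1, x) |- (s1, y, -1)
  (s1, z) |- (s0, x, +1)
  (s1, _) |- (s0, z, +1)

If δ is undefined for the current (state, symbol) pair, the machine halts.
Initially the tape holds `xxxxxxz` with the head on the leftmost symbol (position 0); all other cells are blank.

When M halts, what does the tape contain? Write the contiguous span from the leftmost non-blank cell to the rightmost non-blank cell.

state=s0 head=0 tape=[x]xxxxxz__   (s0,x)→(s1,_,+1)
state=s1 head=1 tape=_[x]xxxxz__   (s1,x)→(s1,y,-1)
state=s1 head=0 tape=[_]yxxxxz__   (s1,_)→(s0,z,+1)
state=s0 head=1 tape=z[y]xxxxz__   (s0,y)→(s0,x,+1)
state=s0 head=2 tape=zx[x]xxxz__   (s0,x)→(s1,_,+1)
state=s1 head=3 tape=zx_[x]xxz__   (s1,x)→(s1,y,-1)
state=s1 head=2 tape=zx[_]yxxz__   (s1,_)→(s0,z,+1)
state=s0 head=3 tape=zxz[y]xxz__   (s0,y)→(s0,x,+1)
state=s0 head=4 tape=zxzx[x]xz__   (s0,x)→(s1,_,+1)
state=s1 head=5 tape=zxzx_[x]z__   (s1,x)→(s1,y,-1)
state=s1 head=4 tape=zxzx[_]yz__   (s1,_)→(s0,z,+1)
state=s0 head=5 tape=zxzxz[y]z__   (s0,y)→(s0,x,+1)
state=s0 head=6 tape=zxzxzx[z]__   (s0,z)→(s1,z,+1)
state=s1 head=7 tape=zxzxzxz[_]_   (s1,_)→(s0,z,+1)
state=s0 head=8 tape=zxzxzxzz[_]
The non-blank tape span at halt is zxzxzxzz.

zxzxzxzz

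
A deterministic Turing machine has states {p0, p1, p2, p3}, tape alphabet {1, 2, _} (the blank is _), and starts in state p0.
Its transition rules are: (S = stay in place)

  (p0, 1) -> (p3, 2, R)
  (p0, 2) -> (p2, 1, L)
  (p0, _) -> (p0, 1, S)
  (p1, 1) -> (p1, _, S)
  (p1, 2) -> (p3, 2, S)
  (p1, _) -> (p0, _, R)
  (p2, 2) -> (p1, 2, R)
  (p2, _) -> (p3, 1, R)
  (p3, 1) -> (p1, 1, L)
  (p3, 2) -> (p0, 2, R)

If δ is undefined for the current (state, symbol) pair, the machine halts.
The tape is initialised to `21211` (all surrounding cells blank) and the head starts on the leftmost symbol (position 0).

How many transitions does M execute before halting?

16

state=p0 head=0 tape=_[2]1211_   (p0,2)→(p2,1,L)
state=p2 head=-1 tape=[_]11211_   (p2,_)→(p3,1,R)
state=p3 head=0 tape=1[1]1211_   (p3,1)→(p1,1,L)
state=p1 head=-1 tape=[1]11211_   (p1,1)→(p1,_,S)
state=p1 head=-1 tape=[_]11211_   (p1,_)→(p0,_,R)
state=p0 head=0 tape=_[1]1211_   (p0,1)→(p3,2,R)
state=p3 head=1 tape=_2[1]211_   (p3,1)→(p1,1,L)
state=p1 head=0 tape=_[2]1211_   (p1,2)→(p3,2,S)
state=p3 head=0 tape=_[2]1211_   (p3,2)→(p0,2,R)
state=p0 head=1 tape=_2[1]211_   (p0,1)→(p3,2,R)
state=p3 head=2 tape=_22[2]11_   (p3,2)→(p0,2,R)
state=p0 head=3 tape=_222[1]1_   (p0,1)→(p3,2,R)
state=p3 head=4 tape=_2222[1]_   (p3,1)→(p1,1,L)
state=p1 head=3 tape=_222[2]1_   (p1,2)→(p3,2,S)
state=p3 head=3 tape=_222[2]1_   (p3,2)→(p0,2,R)
state=p0 head=4 tape=_2222[1]_   (p0,1)→(p3,2,R)
state=p3 head=5 tape=_22222[_]
M halts after 16 transitions.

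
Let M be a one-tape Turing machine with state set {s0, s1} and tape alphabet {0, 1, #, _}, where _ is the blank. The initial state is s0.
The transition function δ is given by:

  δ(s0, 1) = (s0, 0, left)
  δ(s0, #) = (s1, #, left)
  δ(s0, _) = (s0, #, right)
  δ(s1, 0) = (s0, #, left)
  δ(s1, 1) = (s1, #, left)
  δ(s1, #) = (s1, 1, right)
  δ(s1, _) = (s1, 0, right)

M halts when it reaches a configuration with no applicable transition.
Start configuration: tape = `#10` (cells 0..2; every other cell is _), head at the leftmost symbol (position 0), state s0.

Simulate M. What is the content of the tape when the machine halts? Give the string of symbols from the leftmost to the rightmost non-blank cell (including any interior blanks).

state=s0 head=0 tape=___[#]10   (s0,#)→(s1,#,left)
state=s1 head=-1 tape=__[_]#10   (s1,_)→(s1,0,right)
state=s1 head=0 tape=__0[#]10   (s1,#)→(s1,1,right)
state=s1 head=1 tape=__01[1]0   (s1,1)→(s1,#,left)
state=s1 head=0 tape=__0[1]#0   (s1,1)→(s1,#,left)
state=s1 head=-1 tape=__[0]##0   (s1,0)→(s0,#,left)
state=s0 head=-2 tape=_[_]###0   (s0,_)→(s0,#,right)
state=s0 head=-1 tape=_#[#]##0   (s0,#)→(s1,#,left)
state=s1 head=-2 tape=_[#]###0   (s1,#)→(s1,1,right)
state=s1 head=-1 tape=_1[#]##0   (s1,#)→(s1,1,right)
state=s1 head=0 tape=_11[#]#0   (s1,#)→(s1,1,right)
state=s1 head=1 tape=_111[#]0   (s1,#)→(s1,1,right)
state=s1 head=2 tape=_1111[0]   (s1,0)→(s0,#,left)
state=s0 head=1 tape=_111[1]#   (s0,1)→(s0,0,left)
state=s0 head=0 tape=_11[1]0#   (s0,1)→(s0,0,left)
state=s0 head=-1 tape=_1[1]00#   (s0,1)→(s0,0,left)
state=s0 head=-2 tape=_[1]000#   (s0,1)→(s0,0,left)
state=s0 head=-3 tape=[_]0000#   (s0,_)→(s0,#,right)
state=s0 head=-2 tape=#[0]000#
The non-blank tape span at halt is #0000#.

#0000#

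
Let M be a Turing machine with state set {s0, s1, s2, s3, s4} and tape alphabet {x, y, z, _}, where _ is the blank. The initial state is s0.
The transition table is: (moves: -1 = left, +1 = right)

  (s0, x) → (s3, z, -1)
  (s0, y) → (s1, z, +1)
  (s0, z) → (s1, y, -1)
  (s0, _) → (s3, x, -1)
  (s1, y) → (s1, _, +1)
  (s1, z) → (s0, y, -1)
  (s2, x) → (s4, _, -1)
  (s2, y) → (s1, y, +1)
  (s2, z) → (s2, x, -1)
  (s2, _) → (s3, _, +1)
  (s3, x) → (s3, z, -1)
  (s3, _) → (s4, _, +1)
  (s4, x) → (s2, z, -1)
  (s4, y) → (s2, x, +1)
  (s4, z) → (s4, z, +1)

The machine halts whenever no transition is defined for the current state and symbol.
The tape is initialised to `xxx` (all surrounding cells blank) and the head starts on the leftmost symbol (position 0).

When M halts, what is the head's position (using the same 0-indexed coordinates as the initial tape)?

s0 | _[x]xx_   read x → write z, move -1, go to s3
s3 | [_]zxx_   read _ → write _, move +1, go to s4
s4 | _[z]xx_   read z → write z, move +1, go to s4
s4 | _z[x]x_   read x → write z, move -1, go to s2
s2 | _[z]zx_   read z → write x, move -1, go to s2
s2 | [_]xzx_   read _ → write _, move +1, go to s3
s3 | _[x]zx_   read x → write z, move -1, go to s3
s3 | [_]zzx_   read _ → write _, move +1, go to s4
s4 | _[z]zx_   read z → write z, move +1, go to s4
s4 | _z[z]x_   read z → write z, move +1, go to s4
s4 | _zz[x]_   read x → write z, move -1, go to s2
s2 | _z[z]z_   read z → write x, move -1, go to s2
s2 | _[z]xz_   read z → write x, move -1, go to s2
s2 | [_]xxz_   read _ → write _, move +1, go to s3
s3 | _[x]xz_   read x → write z, move -1, go to s3
s3 | [_]zxz_   read _ → write _, move +1, go to s4
s4 | _[z]xz_   read z → write z, move +1, go to s4
s4 | _z[x]z_   read x → write z, move -1, go to s2
s2 | _[z]zz_   read z → write x, move -1, go to s2
s2 | [_]xzz_   read _ → write _, move +1, go to s3
s3 | _[x]zz_   read x → write z, move -1, go to s3
s3 | [_]zzz_   read _ → write _, move +1, go to s4
s4 | _[z]zz_   read z → write z, move +1, go to s4
s4 | _z[z]z_   read z → write z, move +1, go to s4
s4 | _zz[z]_   read z → write z, move +1, go to s4
s4 | _zzz[_]
At halt the head is at cell 3.

3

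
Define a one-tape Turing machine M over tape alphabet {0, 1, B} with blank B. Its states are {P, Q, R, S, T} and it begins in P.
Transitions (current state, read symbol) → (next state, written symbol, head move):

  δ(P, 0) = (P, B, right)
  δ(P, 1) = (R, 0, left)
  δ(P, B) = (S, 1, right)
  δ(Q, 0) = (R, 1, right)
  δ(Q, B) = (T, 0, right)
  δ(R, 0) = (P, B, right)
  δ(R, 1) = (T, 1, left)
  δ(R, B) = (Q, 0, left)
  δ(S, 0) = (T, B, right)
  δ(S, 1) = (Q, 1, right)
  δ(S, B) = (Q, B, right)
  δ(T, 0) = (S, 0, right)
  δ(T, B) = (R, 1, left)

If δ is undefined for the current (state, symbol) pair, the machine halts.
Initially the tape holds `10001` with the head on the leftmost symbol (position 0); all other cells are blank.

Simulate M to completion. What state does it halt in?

Q

P | BB[1]0001BB   read 1 → write 0, move left, go to R
R | B[B]00001BB   read B → write 0, move left, go to Q
Q | [B]000001BB   read B → write 0, move right, go to T
T | 0[0]00001BB   read 0 → write 0, move right, go to S
S | 00[0]0001BB   read 0 → write B, move right, go to T
T | 00B[0]001BB   read 0 → write 0, move right, go to S
S | 00B0[0]01BB   read 0 → write B, move right, go to T
T | 00B0B[0]1BB   read 0 → write 0, move right, go to S
S | 00B0B0[1]BB   read 1 → write 1, move right, go to Q
Q | 00B0B01[B]B   read B → write 0, move right, go to T
T | 00B0B010[B]   read B → write 1, move left, go to R
R | 00B0B01[0]1   read 0 → write B, move right, go to P
P | 00B0B01B[1]   read 1 → write 0, move left, go to R
R | 00B0B01[B]0   read B → write 0, move left, go to Q
Q | 00B0B0[1]00
No transition is defined for (Q, 1); M halts in state Q.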